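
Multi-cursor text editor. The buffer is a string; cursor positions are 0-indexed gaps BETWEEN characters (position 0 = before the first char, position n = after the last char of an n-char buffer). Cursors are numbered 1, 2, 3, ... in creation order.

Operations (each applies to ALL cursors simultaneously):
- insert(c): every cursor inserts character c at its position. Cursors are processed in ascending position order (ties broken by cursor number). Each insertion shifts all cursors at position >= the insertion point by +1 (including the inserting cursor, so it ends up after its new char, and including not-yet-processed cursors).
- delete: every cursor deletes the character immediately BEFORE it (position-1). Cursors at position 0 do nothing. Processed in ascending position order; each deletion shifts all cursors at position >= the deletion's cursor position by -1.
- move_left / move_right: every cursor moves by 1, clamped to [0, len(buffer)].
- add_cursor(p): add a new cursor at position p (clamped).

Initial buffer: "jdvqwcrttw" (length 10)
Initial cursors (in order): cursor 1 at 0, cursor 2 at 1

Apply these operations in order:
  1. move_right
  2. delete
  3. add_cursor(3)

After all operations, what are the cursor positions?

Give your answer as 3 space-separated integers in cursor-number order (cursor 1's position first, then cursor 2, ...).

After op 1 (move_right): buffer="jdvqwcrttw" (len 10), cursors c1@1 c2@2, authorship ..........
After op 2 (delete): buffer="vqwcrttw" (len 8), cursors c1@0 c2@0, authorship ........
After op 3 (add_cursor(3)): buffer="vqwcrttw" (len 8), cursors c1@0 c2@0 c3@3, authorship ........

Answer: 0 0 3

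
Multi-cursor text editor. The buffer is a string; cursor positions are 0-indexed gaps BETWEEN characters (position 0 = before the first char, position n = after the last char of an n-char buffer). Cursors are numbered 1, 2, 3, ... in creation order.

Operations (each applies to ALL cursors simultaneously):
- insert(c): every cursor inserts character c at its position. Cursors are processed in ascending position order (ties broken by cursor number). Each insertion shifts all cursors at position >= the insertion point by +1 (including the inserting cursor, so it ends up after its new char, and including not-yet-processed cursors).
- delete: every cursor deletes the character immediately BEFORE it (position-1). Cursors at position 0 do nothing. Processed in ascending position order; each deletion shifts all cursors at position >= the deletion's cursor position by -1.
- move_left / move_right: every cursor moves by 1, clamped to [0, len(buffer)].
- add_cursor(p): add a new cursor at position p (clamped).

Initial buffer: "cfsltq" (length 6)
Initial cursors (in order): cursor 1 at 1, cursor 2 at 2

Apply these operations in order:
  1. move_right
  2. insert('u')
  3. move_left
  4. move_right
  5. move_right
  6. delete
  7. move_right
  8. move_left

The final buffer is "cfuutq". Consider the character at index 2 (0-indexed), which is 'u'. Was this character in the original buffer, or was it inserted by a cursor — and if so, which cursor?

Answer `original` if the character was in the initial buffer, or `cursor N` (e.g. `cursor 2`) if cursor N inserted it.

Answer: cursor 1

Derivation:
After op 1 (move_right): buffer="cfsltq" (len 6), cursors c1@2 c2@3, authorship ......
After op 2 (insert('u')): buffer="cfusultq" (len 8), cursors c1@3 c2@5, authorship ..1.2...
After op 3 (move_left): buffer="cfusultq" (len 8), cursors c1@2 c2@4, authorship ..1.2...
After op 4 (move_right): buffer="cfusultq" (len 8), cursors c1@3 c2@5, authorship ..1.2...
After op 5 (move_right): buffer="cfusultq" (len 8), cursors c1@4 c2@6, authorship ..1.2...
After op 6 (delete): buffer="cfuutq" (len 6), cursors c1@3 c2@4, authorship ..12..
After op 7 (move_right): buffer="cfuutq" (len 6), cursors c1@4 c2@5, authorship ..12..
After op 8 (move_left): buffer="cfuutq" (len 6), cursors c1@3 c2@4, authorship ..12..
Authorship (.=original, N=cursor N): . . 1 2 . .
Index 2: author = 1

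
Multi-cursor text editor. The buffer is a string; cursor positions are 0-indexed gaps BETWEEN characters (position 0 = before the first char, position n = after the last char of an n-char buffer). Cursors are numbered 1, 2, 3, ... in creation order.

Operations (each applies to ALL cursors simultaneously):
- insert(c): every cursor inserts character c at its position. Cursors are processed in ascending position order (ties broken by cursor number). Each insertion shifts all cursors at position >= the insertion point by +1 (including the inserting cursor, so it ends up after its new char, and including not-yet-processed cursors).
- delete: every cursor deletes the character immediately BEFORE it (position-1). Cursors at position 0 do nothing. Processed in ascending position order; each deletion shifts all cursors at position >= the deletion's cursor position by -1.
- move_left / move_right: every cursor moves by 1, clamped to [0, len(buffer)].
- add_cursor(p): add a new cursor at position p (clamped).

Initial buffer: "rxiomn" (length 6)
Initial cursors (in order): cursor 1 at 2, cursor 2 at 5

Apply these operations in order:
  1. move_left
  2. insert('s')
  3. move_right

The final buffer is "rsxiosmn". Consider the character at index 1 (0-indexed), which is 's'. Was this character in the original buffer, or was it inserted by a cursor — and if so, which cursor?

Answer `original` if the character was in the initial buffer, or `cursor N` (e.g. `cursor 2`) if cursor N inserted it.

Answer: cursor 1

Derivation:
After op 1 (move_left): buffer="rxiomn" (len 6), cursors c1@1 c2@4, authorship ......
After op 2 (insert('s')): buffer="rsxiosmn" (len 8), cursors c1@2 c2@6, authorship .1...2..
After op 3 (move_right): buffer="rsxiosmn" (len 8), cursors c1@3 c2@7, authorship .1...2..
Authorship (.=original, N=cursor N): . 1 . . . 2 . .
Index 1: author = 1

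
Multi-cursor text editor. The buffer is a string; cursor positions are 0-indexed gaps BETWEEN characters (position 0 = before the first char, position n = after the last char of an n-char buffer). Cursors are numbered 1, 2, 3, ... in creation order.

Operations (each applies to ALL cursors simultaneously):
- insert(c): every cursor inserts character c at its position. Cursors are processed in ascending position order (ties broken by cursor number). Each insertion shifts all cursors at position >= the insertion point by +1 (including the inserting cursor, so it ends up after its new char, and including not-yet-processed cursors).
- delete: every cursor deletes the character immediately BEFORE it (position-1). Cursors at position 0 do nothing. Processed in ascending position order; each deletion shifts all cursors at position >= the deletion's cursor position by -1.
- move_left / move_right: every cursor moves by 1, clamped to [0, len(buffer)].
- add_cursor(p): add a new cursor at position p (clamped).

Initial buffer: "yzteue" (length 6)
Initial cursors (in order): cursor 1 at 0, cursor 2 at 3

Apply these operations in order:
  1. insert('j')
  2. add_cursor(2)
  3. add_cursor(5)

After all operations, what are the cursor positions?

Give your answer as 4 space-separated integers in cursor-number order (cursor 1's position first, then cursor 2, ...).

Answer: 1 5 2 5

Derivation:
After op 1 (insert('j')): buffer="jyztjeue" (len 8), cursors c1@1 c2@5, authorship 1...2...
After op 2 (add_cursor(2)): buffer="jyztjeue" (len 8), cursors c1@1 c3@2 c2@5, authorship 1...2...
After op 3 (add_cursor(5)): buffer="jyztjeue" (len 8), cursors c1@1 c3@2 c2@5 c4@5, authorship 1...2...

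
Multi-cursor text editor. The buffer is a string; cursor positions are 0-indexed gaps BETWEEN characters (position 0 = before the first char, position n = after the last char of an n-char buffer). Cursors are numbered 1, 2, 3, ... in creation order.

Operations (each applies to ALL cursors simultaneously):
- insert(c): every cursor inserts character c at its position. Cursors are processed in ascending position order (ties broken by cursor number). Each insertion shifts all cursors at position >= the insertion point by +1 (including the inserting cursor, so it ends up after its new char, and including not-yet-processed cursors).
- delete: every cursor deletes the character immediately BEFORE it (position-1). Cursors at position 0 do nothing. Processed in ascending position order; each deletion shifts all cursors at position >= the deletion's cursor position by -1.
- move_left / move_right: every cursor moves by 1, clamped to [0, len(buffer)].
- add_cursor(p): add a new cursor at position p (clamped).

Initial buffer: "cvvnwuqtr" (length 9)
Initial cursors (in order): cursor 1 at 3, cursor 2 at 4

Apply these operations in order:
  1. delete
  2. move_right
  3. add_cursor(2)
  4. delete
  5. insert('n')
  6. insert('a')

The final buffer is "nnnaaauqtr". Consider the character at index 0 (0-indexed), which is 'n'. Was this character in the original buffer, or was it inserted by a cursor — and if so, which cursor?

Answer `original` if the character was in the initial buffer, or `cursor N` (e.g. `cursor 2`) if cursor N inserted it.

After op 1 (delete): buffer="cvwuqtr" (len 7), cursors c1@2 c2@2, authorship .......
After op 2 (move_right): buffer="cvwuqtr" (len 7), cursors c1@3 c2@3, authorship .......
After op 3 (add_cursor(2)): buffer="cvwuqtr" (len 7), cursors c3@2 c1@3 c2@3, authorship .......
After op 4 (delete): buffer="uqtr" (len 4), cursors c1@0 c2@0 c3@0, authorship ....
After op 5 (insert('n')): buffer="nnnuqtr" (len 7), cursors c1@3 c2@3 c3@3, authorship 123....
After op 6 (insert('a')): buffer="nnnaaauqtr" (len 10), cursors c1@6 c2@6 c3@6, authorship 123123....
Authorship (.=original, N=cursor N): 1 2 3 1 2 3 . . . .
Index 0: author = 1

Answer: cursor 1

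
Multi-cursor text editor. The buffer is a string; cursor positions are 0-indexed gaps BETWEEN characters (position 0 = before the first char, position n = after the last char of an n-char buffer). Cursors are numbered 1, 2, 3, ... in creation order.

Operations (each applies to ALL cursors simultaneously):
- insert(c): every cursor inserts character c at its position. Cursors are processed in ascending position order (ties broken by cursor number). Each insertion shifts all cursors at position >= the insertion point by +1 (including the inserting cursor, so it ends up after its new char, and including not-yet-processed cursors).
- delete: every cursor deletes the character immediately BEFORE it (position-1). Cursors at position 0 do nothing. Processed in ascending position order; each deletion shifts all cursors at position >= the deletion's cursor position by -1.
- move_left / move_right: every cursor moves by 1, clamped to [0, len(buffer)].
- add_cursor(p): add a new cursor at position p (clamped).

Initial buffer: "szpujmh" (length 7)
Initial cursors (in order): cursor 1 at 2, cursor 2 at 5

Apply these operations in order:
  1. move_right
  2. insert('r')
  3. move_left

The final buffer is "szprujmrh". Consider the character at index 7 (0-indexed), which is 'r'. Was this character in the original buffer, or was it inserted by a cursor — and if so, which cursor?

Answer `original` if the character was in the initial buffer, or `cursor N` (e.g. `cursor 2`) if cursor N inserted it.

After op 1 (move_right): buffer="szpujmh" (len 7), cursors c1@3 c2@6, authorship .......
After op 2 (insert('r')): buffer="szprujmrh" (len 9), cursors c1@4 c2@8, authorship ...1...2.
After op 3 (move_left): buffer="szprujmrh" (len 9), cursors c1@3 c2@7, authorship ...1...2.
Authorship (.=original, N=cursor N): . . . 1 . . . 2 .
Index 7: author = 2

Answer: cursor 2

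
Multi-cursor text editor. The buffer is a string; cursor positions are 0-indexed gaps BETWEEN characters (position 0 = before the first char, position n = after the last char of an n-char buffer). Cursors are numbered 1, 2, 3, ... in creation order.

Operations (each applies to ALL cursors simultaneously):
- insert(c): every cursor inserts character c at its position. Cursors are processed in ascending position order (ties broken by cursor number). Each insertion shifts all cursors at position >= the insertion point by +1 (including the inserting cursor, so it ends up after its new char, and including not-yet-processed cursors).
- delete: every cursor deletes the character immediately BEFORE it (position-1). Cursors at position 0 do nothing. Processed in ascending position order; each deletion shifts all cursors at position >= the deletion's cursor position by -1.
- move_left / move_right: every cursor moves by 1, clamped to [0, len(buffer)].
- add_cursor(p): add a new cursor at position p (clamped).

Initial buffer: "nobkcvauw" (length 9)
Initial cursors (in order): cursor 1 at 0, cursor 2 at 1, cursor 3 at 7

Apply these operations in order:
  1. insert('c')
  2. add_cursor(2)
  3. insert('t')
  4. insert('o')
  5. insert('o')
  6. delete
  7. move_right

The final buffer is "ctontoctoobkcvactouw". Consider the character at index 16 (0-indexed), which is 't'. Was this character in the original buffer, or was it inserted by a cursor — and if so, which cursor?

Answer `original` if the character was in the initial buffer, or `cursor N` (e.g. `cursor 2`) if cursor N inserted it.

Answer: cursor 3

Derivation:
After op 1 (insert('c')): buffer="cncobkcvacuw" (len 12), cursors c1@1 c2@3 c3@10, authorship 1.2......3..
After op 2 (add_cursor(2)): buffer="cncobkcvacuw" (len 12), cursors c1@1 c4@2 c2@3 c3@10, authorship 1.2......3..
After op 3 (insert('t')): buffer="ctntctobkcvactuw" (len 16), cursors c1@2 c4@4 c2@6 c3@14, authorship 11.422......33..
After op 4 (insert('o')): buffer="ctontoctoobkcvactouw" (len 20), cursors c1@3 c4@6 c2@9 c3@18, authorship 111.44222......333..
After op 5 (insert('o')): buffer="ctoontooctooobkcvactoouw" (len 24), cursors c1@4 c4@8 c2@12 c3@22, authorship 1111.4442222......3333..
After op 6 (delete): buffer="ctontoctoobkcvactouw" (len 20), cursors c1@3 c4@6 c2@9 c3@18, authorship 111.44222......333..
After op 7 (move_right): buffer="ctontoctoobkcvactouw" (len 20), cursors c1@4 c4@7 c2@10 c3@19, authorship 111.44222......333..
Authorship (.=original, N=cursor N): 1 1 1 . 4 4 2 2 2 . . . . . . 3 3 3 . .
Index 16: author = 3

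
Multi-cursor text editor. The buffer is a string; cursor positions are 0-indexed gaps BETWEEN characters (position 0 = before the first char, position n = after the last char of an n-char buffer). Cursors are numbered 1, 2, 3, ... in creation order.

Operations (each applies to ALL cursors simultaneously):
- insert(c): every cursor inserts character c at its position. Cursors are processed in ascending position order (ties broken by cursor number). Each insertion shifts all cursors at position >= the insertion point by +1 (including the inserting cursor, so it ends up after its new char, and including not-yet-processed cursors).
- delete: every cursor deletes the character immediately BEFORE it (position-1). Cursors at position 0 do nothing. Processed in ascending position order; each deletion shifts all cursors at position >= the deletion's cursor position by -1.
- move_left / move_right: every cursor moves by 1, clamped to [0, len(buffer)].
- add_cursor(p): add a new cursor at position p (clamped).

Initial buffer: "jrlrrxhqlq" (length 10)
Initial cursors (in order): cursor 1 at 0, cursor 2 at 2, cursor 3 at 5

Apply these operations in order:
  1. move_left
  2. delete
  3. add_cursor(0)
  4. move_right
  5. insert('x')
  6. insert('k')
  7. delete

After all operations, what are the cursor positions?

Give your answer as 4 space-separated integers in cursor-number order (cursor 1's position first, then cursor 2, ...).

Answer: 4 4 7 4

Derivation:
After op 1 (move_left): buffer="jrlrrxhqlq" (len 10), cursors c1@0 c2@1 c3@4, authorship ..........
After op 2 (delete): buffer="rlrxhqlq" (len 8), cursors c1@0 c2@0 c3@2, authorship ........
After op 3 (add_cursor(0)): buffer="rlrxhqlq" (len 8), cursors c1@0 c2@0 c4@0 c3@2, authorship ........
After op 4 (move_right): buffer="rlrxhqlq" (len 8), cursors c1@1 c2@1 c4@1 c3@3, authorship ........
After op 5 (insert('x')): buffer="rxxxlrxxhqlq" (len 12), cursors c1@4 c2@4 c4@4 c3@7, authorship .124..3.....
After op 6 (insert('k')): buffer="rxxxkkklrxkxhqlq" (len 16), cursors c1@7 c2@7 c4@7 c3@11, authorship .124124..33.....
After op 7 (delete): buffer="rxxxlrxxhqlq" (len 12), cursors c1@4 c2@4 c4@4 c3@7, authorship .124..3.....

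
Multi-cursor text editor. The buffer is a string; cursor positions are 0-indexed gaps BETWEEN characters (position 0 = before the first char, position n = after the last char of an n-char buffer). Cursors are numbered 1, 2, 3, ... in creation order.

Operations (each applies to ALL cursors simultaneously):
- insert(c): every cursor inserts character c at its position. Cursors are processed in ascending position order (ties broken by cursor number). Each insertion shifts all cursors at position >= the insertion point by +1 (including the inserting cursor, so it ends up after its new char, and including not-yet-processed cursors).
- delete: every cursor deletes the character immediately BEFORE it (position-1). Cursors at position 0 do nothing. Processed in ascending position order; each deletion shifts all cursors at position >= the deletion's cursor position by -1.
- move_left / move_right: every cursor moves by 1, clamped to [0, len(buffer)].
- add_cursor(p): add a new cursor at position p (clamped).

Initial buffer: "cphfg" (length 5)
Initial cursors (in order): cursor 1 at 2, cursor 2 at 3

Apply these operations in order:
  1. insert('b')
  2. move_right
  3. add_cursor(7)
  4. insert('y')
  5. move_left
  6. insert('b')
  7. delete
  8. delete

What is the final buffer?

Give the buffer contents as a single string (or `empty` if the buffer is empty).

After op 1 (insert('b')): buffer="cpbhbfg" (len 7), cursors c1@3 c2@5, authorship ..1.2..
After op 2 (move_right): buffer="cpbhbfg" (len 7), cursors c1@4 c2@6, authorship ..1.2..
After op 3 (add_cursor(7)): buffer="cpbhbfg" (len 7), cursors c1@4 c2@6 c3@7, authorship ..1.2..
After op 4 (insert('y')): buffer="cpbhybfygy" (len 10), cursors c1@5 c2@8 c3@10, authorship ..1.12.2.3
After op 5 (move_left): buffer="cpbhybfygy" (len 10), cursors c1@4 c2@7 c3@9, authorship ..1.12.2.3
After op 6 (insert('b')): buffer="cpbhbybfbygby" (len 13), cursors c1@5 c2@9 c3@12, authorship ..1.112.22.33
After op 7 (delete): buffer="cpbhybfygy" (len 10), cursors c1@4 c2@7 c3@9, authorship ..1.12.2.3
After op 8 (delete): buffer="cpbybyy" (len 7), cursors c1@3 c2@5 c3@6, authorship ..11223

Answer: cpbybyy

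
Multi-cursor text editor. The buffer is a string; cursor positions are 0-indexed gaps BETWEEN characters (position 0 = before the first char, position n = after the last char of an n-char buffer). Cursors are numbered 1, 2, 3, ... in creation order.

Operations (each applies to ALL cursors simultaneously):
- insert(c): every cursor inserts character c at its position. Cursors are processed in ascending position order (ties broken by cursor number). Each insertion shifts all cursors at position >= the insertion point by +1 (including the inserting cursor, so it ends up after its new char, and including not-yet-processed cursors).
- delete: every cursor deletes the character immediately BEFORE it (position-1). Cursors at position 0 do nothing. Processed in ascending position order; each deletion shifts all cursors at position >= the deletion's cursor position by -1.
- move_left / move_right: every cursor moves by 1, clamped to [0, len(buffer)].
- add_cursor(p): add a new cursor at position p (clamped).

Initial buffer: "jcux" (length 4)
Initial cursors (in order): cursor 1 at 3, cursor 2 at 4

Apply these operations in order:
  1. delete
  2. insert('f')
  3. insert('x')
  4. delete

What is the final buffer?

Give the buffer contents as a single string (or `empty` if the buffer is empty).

After op 1 (delete): buffer="jc" (len 2), cursors c1@2 c2@2, authorship ..
After op 2 (insert('f')): buffer="jcff" (len 4), cursors c1@4 c2@4, authorship ..12
After op 3 (insert('x')): buffer="jcffxx" (len 6), cursors c1@6 c2@6, authorship ..1212
After op 4 (delete): buffer="jcff" (len 4), cursors c1@4 c2@4, authorship ..12

Answer: jcff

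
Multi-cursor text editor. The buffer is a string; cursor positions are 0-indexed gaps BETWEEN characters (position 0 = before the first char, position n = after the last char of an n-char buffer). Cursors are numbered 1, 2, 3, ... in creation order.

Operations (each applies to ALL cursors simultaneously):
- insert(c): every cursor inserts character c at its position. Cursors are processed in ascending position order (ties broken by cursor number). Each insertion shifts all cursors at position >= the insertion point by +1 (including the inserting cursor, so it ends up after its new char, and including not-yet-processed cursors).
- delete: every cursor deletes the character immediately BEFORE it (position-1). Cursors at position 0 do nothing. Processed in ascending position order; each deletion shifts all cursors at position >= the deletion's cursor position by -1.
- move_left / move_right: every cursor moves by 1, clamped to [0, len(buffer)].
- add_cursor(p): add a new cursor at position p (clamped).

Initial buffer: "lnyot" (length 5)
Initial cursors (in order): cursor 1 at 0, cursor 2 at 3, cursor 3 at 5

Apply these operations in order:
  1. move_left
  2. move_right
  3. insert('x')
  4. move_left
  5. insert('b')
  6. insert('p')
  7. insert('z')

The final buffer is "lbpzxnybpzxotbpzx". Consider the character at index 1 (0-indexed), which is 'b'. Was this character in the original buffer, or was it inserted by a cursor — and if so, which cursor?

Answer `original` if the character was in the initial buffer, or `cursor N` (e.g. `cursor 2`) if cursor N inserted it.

Answer: cursor 1

Derivation:
After op 1 (move_left): buffer="lnyot" (len 5), cursors c1@0 c2@2 c3@4, authorship .....
After op 2 (move_right): buffer="lnyot" (len 5), cursors c1@1 c2@3 c3@5, authorship .....
After op 3 (insert('x')): buffer="lxnyxotx" (len 8), cursors c1@2 c2@5 c3@8, authorship .1..2..3
After op 4 (move_left): buffer="lxnyxotx" (len 8), cursors c1@1 c2@4 c3@7, authorship .1..2..3
After op 5 (insert('b')): buffer="lbxnybxotbx" (len 11), cursors c1@2 c2@6 c3@10, authorship .11..22..33
After op 6 (insert('p')): buffer="lbpxnybpxotbpx" (len 14), cursors c1@3 c2@8 c3@13, authorship .111..222..333
After op 7 (insert('z')): buffer="lbpzxnybpzxotbpzx" (len 17), cursors c1@4 c2@10 c3@16, authorship .1111..2222..3333
Authorship (.=original, N=cursor N): . 1 1 1 1 . . 2 2 2 2 . . 3 3 3 3
Index 1: author = 1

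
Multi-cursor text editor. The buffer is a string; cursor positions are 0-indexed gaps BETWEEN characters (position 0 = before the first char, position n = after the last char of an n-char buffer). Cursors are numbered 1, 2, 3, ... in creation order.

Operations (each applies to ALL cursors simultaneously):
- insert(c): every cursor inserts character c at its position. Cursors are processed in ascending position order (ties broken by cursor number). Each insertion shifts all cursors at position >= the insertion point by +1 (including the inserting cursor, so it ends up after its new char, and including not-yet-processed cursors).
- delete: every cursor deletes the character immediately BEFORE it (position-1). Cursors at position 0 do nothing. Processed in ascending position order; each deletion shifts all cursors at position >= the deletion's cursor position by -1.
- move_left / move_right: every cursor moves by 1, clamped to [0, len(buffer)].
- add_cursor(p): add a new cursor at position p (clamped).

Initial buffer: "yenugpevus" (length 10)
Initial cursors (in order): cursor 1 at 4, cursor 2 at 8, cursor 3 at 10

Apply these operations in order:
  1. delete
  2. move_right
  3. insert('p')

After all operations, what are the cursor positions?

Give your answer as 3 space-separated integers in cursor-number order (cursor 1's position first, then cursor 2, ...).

Answer: 5 10 10

Derivation:
After op 1 (delete): buffer="yengpeu" (len 7), cursors c1@3 c2@6 c3@7, authorship .......
After op 2 (move_right): buffer="yengpeu" (len 7), cursors c1@4 c2@7 c3@7, authorship .......
After op 3 (insert('p')): buffer="yengppeupp" (len 10), cursors c1@5 c2@10 c3@10, authorship ....1...23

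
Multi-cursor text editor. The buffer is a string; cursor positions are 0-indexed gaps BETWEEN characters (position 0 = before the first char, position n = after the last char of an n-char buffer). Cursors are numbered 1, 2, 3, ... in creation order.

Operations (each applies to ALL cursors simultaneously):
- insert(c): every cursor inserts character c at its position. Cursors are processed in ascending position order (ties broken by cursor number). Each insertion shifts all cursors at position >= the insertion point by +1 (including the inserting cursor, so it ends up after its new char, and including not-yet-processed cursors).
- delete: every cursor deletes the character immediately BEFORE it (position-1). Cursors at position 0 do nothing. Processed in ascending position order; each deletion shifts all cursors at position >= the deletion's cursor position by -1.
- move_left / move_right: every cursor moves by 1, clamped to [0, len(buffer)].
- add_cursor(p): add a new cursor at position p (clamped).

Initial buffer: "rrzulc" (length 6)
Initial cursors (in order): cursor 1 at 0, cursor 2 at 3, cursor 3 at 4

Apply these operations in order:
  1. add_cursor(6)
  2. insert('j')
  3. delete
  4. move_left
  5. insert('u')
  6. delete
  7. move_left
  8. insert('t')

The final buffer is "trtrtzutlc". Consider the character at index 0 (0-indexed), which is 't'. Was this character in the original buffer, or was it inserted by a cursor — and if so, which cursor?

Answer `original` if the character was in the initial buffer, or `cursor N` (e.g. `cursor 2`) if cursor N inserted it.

After op 1 (add_cursor(6)): buffer="rrzulc" (len 6), cursors c1@0 c2@3 c3@4 c4@6, authorship ......
After op 2 (insert('j')): buffer="jrrzjujlcj" (len 10), cursors c1@1 c2@5 c3@7 c4@10, authorship 1...2.3..4
After op 3 (delete): buffer="rrzulc" (len 6), cursors c1@0 c2@3 c3@4 c4@6, authorship ......
After op 4 (move_left): buffer="rrzulc" (len 6), cursors c1@0 c2@2 c3@3 c4@5, authorship ......
After op 5 (insert('u')): buffer="urruzuuluc" (len 10), cursors c1@1 c2@4 c3@6 c4@9, authorship 1..2.3..4.
After op 6 (delete): buffer="rrzulc" (len 6), cursors c1@0 c2@2 c3@3 c4@5, authorship ......
After op 7 (move_left): buffer="rrzulc" (len 6), cursors c1@0 c2@1 c3@2 c4@4, authorship ......
After op 8 (insert('t')): buffer="trtrtzutlc" (len 10), cursors c1@1 c2@3 c3@5 c4@8, authorship 1.2.3..4..
Authorship (.=original, N=cursor N): 1 . 2 . 3 . . 4 . .
Index 0: author = 1

Answer: cursor 1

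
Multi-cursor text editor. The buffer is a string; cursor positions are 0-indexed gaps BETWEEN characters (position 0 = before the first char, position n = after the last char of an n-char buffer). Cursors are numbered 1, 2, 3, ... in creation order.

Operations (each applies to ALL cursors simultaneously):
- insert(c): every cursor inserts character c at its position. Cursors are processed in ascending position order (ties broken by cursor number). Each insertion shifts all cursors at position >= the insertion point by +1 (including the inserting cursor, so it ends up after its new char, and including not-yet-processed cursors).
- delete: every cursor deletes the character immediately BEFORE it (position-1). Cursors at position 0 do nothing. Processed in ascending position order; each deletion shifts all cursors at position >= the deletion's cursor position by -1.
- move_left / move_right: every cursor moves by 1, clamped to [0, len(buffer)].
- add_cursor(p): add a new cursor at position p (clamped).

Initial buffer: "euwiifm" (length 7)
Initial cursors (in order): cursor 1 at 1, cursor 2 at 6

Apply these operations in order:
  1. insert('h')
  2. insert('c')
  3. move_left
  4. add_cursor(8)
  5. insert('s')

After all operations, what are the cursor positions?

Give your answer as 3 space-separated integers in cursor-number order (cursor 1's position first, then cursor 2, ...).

Answer: 3 12 10

Derivation:
After op 1 (insert('h')): buffer="ehuwiifhm" (len 9), cursors c1@2 c2@8, authorship .1.....2.
After op 2 (insert('c')): buffer="ehcuwiifhcm" (len 11), cursors c1@3 c2@10, authorship .11.....22.
After op 3 (move_left): buffer="ehcuwiifhcm" (len 11), cursors c1@2 c2@9, authorship .11.....22.
After op 4 (add_cursor(8)): buffer="ehcuwiifhcm" (len 11), cursors c1@2 c3@8 c2@9, authorship .11.....22.
After op 5 (insert('s')): buffer="ehscuwiifshscm" (len 14), cursors c1@3 c3@10 c2@12, authorship .111.....3222.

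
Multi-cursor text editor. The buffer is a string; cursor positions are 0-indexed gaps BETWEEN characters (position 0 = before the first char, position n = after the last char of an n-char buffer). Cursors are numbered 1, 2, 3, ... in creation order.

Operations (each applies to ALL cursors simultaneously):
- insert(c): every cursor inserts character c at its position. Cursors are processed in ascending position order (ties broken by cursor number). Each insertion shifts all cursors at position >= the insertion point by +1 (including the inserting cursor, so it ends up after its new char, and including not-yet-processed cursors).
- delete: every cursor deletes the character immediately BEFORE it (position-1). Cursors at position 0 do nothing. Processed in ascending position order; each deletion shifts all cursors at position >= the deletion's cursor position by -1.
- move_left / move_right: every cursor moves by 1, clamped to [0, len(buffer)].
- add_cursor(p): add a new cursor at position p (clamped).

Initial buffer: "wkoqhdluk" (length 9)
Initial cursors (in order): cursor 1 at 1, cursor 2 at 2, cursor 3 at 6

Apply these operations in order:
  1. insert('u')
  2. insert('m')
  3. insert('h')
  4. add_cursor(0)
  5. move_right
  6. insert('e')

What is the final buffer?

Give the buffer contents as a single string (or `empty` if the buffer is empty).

Answer: weumhkeumhoeqhdumhleuk

Derivation:
After op 1 (insert('u')): buffer="wukuoqhduluk" (len 12), cursors c1@2 c2@4 c3@9, authorship .1.2....3...
After op 2 (insert('m')): buffer="wumkumoqhdumluk" (len 15), cursors c1@3 c2@6 c3@12, authorship .11.22....33...
After op 3 (insert('h')): buffer="wumhkumhoqhdumhluk" (len 18), cursors c1@4 c2@8 c3@15, authorship .111.222....333...
After op 4 (add_cursor(0)): buffer="wumhkumhoqhdumhluk" (len 18), cursors c4@0 c1@4 c2@8 c3@15, authorship .111.222....333...
After op 5 (move_right): buffer="wumhkumhoqhdumhluk" (len 18), cursors c4@1 c1@5 c2@9 c3@16, authorship .111.222....333...
After op 6 (insert('e')): buffer="weumhkeumhoeqhdumhleuk" (len 22), cursors c4@2 c1@7 c2@12 c3@20, authorship .4111.1222.2...333.3..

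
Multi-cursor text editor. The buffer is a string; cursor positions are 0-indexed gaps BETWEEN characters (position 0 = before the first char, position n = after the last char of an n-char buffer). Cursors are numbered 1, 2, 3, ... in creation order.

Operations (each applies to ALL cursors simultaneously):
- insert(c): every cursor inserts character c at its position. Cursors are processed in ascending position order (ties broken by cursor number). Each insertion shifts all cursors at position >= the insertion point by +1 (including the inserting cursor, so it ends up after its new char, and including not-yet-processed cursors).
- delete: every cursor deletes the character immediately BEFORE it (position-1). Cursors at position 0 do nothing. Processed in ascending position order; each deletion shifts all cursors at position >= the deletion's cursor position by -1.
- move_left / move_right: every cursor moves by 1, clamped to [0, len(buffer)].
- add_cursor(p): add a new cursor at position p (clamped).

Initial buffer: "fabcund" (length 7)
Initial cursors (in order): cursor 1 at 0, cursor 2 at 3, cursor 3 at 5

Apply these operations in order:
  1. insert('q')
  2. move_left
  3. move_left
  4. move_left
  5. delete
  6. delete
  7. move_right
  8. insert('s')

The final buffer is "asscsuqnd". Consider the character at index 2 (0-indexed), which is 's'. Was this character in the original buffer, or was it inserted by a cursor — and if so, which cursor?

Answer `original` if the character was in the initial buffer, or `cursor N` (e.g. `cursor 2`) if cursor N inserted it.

Answer: cursor 2

Derivation:
After op 1 (insert('q')): buffer="qfabqcuqnd" (len 10), cursors c1@1 c2@5 c3@8, authorship 1...2..3..
After op 2 (move_left): buffer="qfabqcuqnd" (len 10), cursors c1@0 c2@4 c3@7, authorship 1...2..3..
After op 3 (move_left): buffer="qfabqcuqnd" (len 10), cursors c1@0 c2@3 c3@6, authorship 1...2..3..
After op 4 (move_left): buffer="qfabqcuqnd" (len 10), cursors c1@0 c2@2 c3@5, authorship 1...2..3..
After op 5 (delete): buffer="qabcuqnd" (len 8), cursors c1@0 c2@1 c3@3, authorship 1....3..
After op 6 (delete): buffer="acuqnd" (len 6), cursors c1@0 c2@0 c3@1, authorship ...3..
After op 7 (move_right): buffer="acuqnd" (len 6), cursors c1@1 c2@1 c3@2, authorship ...3..
After op 8 (insert('s')): buffer="asscsuqnd" (len 9), cursors c1@3 c2@3 c3@5, authorship .12.3.3..
Authorship (.=original, N=cursor N): . 1 2 . 3 . 3 . .
Index 2: author = 2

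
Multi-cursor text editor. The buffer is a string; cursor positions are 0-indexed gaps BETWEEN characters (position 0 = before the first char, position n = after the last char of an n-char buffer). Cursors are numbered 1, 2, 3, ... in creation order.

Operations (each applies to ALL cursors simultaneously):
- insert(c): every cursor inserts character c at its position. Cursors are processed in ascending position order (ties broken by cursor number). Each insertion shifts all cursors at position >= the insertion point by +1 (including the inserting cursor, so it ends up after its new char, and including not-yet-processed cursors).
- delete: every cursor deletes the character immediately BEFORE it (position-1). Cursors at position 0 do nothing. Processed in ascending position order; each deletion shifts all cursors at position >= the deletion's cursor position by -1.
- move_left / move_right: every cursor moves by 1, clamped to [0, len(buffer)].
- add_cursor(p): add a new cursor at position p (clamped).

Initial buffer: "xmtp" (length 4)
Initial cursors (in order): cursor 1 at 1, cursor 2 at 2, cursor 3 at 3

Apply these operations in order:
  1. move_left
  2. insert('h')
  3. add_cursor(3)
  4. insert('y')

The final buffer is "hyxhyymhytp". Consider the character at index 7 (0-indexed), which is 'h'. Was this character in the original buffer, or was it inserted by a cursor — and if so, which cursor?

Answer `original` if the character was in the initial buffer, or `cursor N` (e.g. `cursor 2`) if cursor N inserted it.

Answer: cursor 3

Derivation:
After op 1 (move_left): buffer="xmtp" (len 4), cursors c1@0 c2@1 c3@2, authorship ....
After op 2 (insert('h')): buffer="hxhmhtp" (len 7), cursors c1@1 c2@3 c3@5, authorship 1.2.3..
After op 3 (add_cursor(3)): buffer="hxhmhtp" (len 7), cursors c1@1 c2@3 c4@3 c3@5, authorship 1.2.3..
After op 4 (insert('y')): buffer="hyxhyymhytp" (len 11), cursors c1@2 c2@6 c4@6 c3@9, authorship 11.224.33..
Authorship (.=original, N=cursor N): 1 1 . 2 2 4 . 3 3 . .
Index 7: author = 3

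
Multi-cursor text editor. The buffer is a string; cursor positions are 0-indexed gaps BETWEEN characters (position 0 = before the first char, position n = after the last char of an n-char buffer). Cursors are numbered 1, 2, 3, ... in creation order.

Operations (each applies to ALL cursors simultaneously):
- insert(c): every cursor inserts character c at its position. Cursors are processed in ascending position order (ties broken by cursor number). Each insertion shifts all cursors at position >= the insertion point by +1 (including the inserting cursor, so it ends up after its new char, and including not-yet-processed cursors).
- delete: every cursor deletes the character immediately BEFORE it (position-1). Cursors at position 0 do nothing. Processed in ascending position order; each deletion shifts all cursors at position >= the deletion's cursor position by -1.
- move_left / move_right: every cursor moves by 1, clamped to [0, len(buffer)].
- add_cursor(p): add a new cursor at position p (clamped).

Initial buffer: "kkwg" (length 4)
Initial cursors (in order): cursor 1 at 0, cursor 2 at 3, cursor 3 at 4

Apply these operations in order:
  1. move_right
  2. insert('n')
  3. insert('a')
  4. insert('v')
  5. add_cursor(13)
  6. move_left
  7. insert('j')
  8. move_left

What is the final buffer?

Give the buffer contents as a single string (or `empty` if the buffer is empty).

Answer: knajvkwgnnaavjjjv

Derivation:
After op 1 (move_right): buffer="kkwg" (len 4), cursors c1@1 c2@4 c3@4, authorship ....
After op 2 (insert('n')): buffer="knkwgnn" (len 7), cursors c1@2 c2@7 c3@7, authorship .1...23
After op 3 (insert('a')): buffer="knakwgnnaa" (len 10), cursors c1@3 c2@10 c3@10, authorship .11...2323
After op 4 (insert('v')): buffer="knavkwgnnaavv" (len 13), cursors c1@4 c2@13 c3@13, authorship .111...232323
After op 5 (add_cursor(13)): buffer="knavkwgnnaavv" (len 13), cursors c1@4 c2@13 c3@13 c4@13, authorship .111...232323
After op 6 (move_left): buffer="knavkwgnnaavv" (len 13), cursors c1@3 c2@12 c3@12 c4@12, authorship .111...232323
After op 7 (insert('j')): buffer="knajvkwgnnaavjjjv" (len 17), cursors c1@4 c2@16 c3@16 c4@16, authorship .1111...232322343
After op 8 (move_left): buffer="knajvkwgnnaavjjjv" (len 17), cursors c1@3 c2@15 c3@15 c4@15, authorship .1111...232322343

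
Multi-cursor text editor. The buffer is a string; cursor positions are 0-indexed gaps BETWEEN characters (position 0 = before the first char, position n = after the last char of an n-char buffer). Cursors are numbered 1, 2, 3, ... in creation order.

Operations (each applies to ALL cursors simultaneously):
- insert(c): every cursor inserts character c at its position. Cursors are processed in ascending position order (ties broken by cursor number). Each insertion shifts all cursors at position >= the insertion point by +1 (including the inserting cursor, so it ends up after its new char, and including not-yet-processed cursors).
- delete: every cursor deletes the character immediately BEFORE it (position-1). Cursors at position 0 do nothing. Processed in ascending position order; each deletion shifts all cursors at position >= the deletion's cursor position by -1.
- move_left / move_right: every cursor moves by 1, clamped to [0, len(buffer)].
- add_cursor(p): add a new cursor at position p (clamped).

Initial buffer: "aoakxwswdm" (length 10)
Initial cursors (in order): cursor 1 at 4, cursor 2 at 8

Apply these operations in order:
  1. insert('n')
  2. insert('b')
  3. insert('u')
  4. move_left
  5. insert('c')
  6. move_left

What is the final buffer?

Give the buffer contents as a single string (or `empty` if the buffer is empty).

Answer: aoaknbcuxwswnbcudm

Derivation:
After op 1 (insert('n')): buffer="aoaknxwswndm" (len 12), cursors c1@5 c2@10, authorship ....1....2..
After op 2 (insert('b')): buffer="aoaknbxwswnbdm" (len 14), cursors c1@6 c2@12, authorship ....11....22..
After op 3 (insert('u')): buffer="aoaknbuxwswnbudm" (len 16), cursors c1@7 c2@14, authorship ....111....222..
After op 4 (move_left): buffer="aoaknbuxwswnbudm" (len 16), cursors c1@6 c2@13, authorship ....111....222..
After op 5 (insert('c')): buffer="aoaknbcuxwswnbcudm" (len 18), cursors c1@7 c2@15, authorship ....1111....2222..
After op 6 (move_left): buffer="aoaknbcuxwswnbcudm" (len 18), cursors c1@6 c2@14, authorship ....1111....2222..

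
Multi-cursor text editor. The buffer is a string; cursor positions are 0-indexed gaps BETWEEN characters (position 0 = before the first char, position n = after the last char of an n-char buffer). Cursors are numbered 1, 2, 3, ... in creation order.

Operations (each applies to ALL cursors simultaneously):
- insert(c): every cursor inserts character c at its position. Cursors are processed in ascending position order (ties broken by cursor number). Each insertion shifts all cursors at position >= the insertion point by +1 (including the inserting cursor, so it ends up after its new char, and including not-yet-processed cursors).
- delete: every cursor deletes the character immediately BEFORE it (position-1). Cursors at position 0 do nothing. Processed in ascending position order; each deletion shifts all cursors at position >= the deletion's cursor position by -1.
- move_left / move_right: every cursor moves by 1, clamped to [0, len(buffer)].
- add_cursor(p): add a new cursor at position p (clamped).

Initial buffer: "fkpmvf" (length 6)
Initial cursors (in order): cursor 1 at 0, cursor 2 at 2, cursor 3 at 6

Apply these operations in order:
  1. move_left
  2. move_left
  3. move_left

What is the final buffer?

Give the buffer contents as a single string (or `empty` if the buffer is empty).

After op 1 (move_left): buffer="fkpmvf" (len 6), cursors c1@0 c2@1 c3@5, authorship ......
After op 2 (move_left): buffer="fkpmvf" (len 6), cursors c1@0 c2@0 c3@4, authorship ......
After op 3 (move_left): buffer="fkpmvf" (len 6), cursors c1@0 c2@0 c3@3, authorship ......

Answer: fkpmvf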